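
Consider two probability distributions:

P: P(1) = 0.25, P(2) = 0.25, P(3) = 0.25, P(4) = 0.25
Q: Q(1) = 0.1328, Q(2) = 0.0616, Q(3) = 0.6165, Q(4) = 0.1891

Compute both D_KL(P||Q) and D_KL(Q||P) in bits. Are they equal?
D_KL(P||Q) = 0.5086 bits, D_KL(Q||P) = 0.4809 bits. No, they are not equal.

D_KL(P||Q) = Σ P(x) log₂(P(x)/Q(x))

Computing term by term:
  P(1)·log₂(P(1)/Q(1)) = 0.25·log₂(0.25/0.1328) = 0.22817
  P(2)·log₂(P(2)/Q(2)) = 0.25·log₂(0.25/0.0616) = 0.50523
  P(3)·log₂(P(3)/Q(3)) = 0.25·log₂(0.25/0.6165) = -0.32554
  P(4)·log₂(P(4)/Q(4)) = 0.25·log₂(0.25/0.1891) = 0.10069

D_KL(P||Q) = 0.22817 + 0.50523 - 0.32554 + 0.10069 = 0.50855 ≈ 0.5086 bits

D_KL(Q||P) = Σ Q(x) log₂(Q(x)/P(x))

Computing term by term:
  Q(1)·log₂(Q(1)/P(1)) = 0.1328·log₂(0.1328/0.25) = -0.12120
  Q(2)·log₂(Q(2)/P(2)) = 0.0616·log₂(0.0616/0.25) = -0.12449
  Q(3)·log₂(Q(3)/P(3)) = 0.6165·log₂(0.6165/0.25) = 0.80279
  Q(4)·log₂(Q(4)/P(4)) = 0.1891·log₂(0.1891/0.25) = -0.07617

D_KL(Q||P) = -0.12120 - 0.12449 + 0.80279 - 0.07617 = 0.48093 ≈ 0.4809 bits

These are NOT equal (difference: 0.0277 bits). KL divergence is asymmetric: D_KL(P||Q) ≠ D_KL(Q||P) in general.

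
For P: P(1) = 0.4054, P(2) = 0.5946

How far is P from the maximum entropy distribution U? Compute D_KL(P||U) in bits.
0.0260 bits

U(i) = 1/2 for all i

D_KL(P||U) = Σ P(x) log₂(P(x) / (1/2))
           = Σ P(x) log₂(P(x)) + log₂(2)
           = log₂(2) - H(P)

H(P) = -Σ P(x) log₂(P(x)):
  -P(1)·log₂(P(1)) = -(0.4054)·log₂(0.4054) = 0.52807
  -P(2)·log₂(P(2)) = -(0.5946)·log₂(0.5946) = 0.44596
H(P) = 0.52807 + 0.44596 = 0.97403 bits

log₂(2) = 1.00000 bits

D_KL(P||U) = 1.00000 - 0.97403 = 0.02597 ≈ 0.0260 bits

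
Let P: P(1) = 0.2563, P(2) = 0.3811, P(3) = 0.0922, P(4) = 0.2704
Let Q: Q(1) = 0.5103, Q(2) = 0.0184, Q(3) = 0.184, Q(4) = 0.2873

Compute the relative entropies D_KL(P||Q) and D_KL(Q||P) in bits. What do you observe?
D_KL(P||Q) = 1.2961 bits, D_KL(Q||P) = 0.6351 bits. The two directions give different values (D_KL(P||Q) exceeds D_KL(Q||P) by 0.6610 bits): KL divergence is asymmetric.

D_KL(P||Q) = Σ P(x) log₂(P(x)/Q(x))

Computing term by term:
  P(1)·log₂(P(1)/Q(1)) = 0.2563·log₂(0.2563/0.5103) = -0.25464
  P(2)·log₂(P(2)/Q(2)) = 0.3811·log₂(0.3811/0.0184) = 1.66632
  P(3)·log₂(P(3)/Q(3)) = 0.0922·log₂(0.0922/0.184) = -0.09191
  P(4)·log₂(P(4)/Q(4)) = 0.2704·log₂(0.2704/0.2873) = -0.02365

D_KL(P||Q) = -0.25464 + 1.66632 - 0.09191 - 0.02365 = 1.29612 ≈ 1.2961 bits

D_KL(Q||P) = Σ Q(x) log₂(Q(x)/P(x))

Computing term by term:
  Q(1)·log₂(Q(1)/P(1)) = 0.5103·log₂(0.5103/0.2563) = 0.50699
  Q(2)·log₂(Q(2)/P(2)) = 0.0184·log₂(0.0184/0.3811) = -0.08045
  Q(3)·log₂(Q(3)/P(3)) = 0.184·log₂(0.184/0.0922) = 0.18342
  Q(4)·log₂(Q(4)/P(4)) = 0.2873·log₂(0.2873/0.2704) = 0.02513

D_KL(Q||P) = 0.50699 - 0.08045 + 0.18342 + 0.02513 = 0.63509 ≈ 0.6351 bits

These are NOT equal (difference: 0.6610 bits). KL divergence is asymmetric: D_KL(P||Q) ≠ D_KL(Q||P) in general.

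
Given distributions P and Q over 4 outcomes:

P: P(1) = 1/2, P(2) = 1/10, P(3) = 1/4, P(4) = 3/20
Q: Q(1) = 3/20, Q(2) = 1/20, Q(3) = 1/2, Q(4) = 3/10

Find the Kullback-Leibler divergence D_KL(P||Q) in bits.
0.5685 bits

D_KL(P||Q) = Σ P(x) log₂(P(x)/Q(x))

Computing term by term:
  P(1)·log₂(P(1)/Q(1)) = (1/2)·log₂((1/2)/(3/20)) = 0.86848
  P(2)·log₂(P(2)/Q(2)) = (1/10)·log₂((1/10)/(1/20)) = 0.10000
  P(3)·log₂(P(3)/Q(3)) = (1/4)·log₂((1/4)/(1/2)) = -0.25000
  P(4)·log₂(P(4)/Q(4)) = (3/20)·log₂((3/20)/(3/10)) = -0.15000

D_KL(P||Q) = 0.86848 + 0.10000 - 0.25000 - 0.15000 = 0.56848 ≈ 0.5685 bits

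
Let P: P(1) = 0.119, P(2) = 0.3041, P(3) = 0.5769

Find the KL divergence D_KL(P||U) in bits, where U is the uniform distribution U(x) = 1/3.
0.2394 bits

U(i) = 1/3 for all i

D_KL(P||U) = Σ P(x) log₂(P(x) / (1/3))
           = Σ P(x) log₂(P(x)) + log₂(3)
           = log₂(3) - H(P)

H(P) = -Σ P(x) log₂(P(x)):
  -P(1)·log₂(P(1)) = -(0.119)·log₂(0.119) = 0.36545
  -P(2)·log₂(P(2)) = -(0.3041)·log₂(0.3041) = 0.52226
  -P(3)·log₂(P(3)) = -(0.5769)·log₂(0.5769) = 0.45783
H(P) = 0.36545 + 0.52226 + 0.45783 = 1.34554 bits

log₂(3) = 1.58496 bits

D_KL(P||U) = 1.58496 - 1.34554 = 0.23942 ≈ 0.2394 bits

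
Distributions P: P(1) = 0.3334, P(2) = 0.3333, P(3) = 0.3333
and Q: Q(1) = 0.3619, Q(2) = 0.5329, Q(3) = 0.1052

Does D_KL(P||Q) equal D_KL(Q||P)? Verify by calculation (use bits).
D_KL(P||Q) = 0.2894 bits, D_KL(Q||P) = 0.2286 bits. No — D_KL(P||Q) ≠ D_KL(Q||P) for this pair.

D_KL(P||Q) = Σ P(x) log₂(P(x)/Q(x))

Computing term by term:
  P(1)·log₂(P(1)/Q(1)) = 0.3334·log₂(0.3334/0.3619) = -0.03945
  P(2)·log₂(P(2)/Q(2)) = 0.3333·log₂(0.3333/0.5329) = -0.22566
  P(3)·log₂(P(3)/Q(3)) = 0.3333·log₂(0.3333/0.1052) = 0.55451

D_KL(P||Q) = -0.03945 - 0.22566 + 0.55451 = 0.28940 ≈ 0.2894 bits

D_KL(Q||P) = Σ Q(x) log₂(Q(x)/P(x))

Computing term by term:
  Q(1)·log₂(Q(1)/P(1)) = 0.3619·log₂(0.3619/0.3334) = 0.04283
  Q(2)·log₂(Q(2)/P(2)) = 0.5329·log₂(0.5329/0.3333) = 0.36080
  Q(3)·log₂(Q(3)/P(3)) = 0.1052·log₂(0.1052/0.3333) = -0.17502

D_KL(Q||P) = 0.04283 + 0.36080 - 0.17502 = 0.22861 ≈ 0.2286 bits

These are NOT equal (difference: 0.0608 bits). KL divergence is asymmetric: D_KL(P||Q) ≠ D_KL(Q||P) in general.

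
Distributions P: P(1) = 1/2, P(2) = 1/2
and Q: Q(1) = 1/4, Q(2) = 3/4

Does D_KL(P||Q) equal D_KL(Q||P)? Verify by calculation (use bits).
D_KL(P||Q) = 0.2075 bits, D_KL(Q||P) = 0.1887 bits. No — D_KL(P||Q) ≠ D_KL(Q||P) for this pair.

D_KL(P||Q) = Σ P(x) log₂(P(x)/Q(x))

Computing term by term:
  P(1)·log₂(P(1)/Q(1)) = (1/2)·log₂((1/2)/(1/4)) = 0.50000
  P(2)·log₂(P(2)/Q(2)) = (1/2)·log₂((1/2)/(3/4)) = -0.29248

D_KL(P||Q) = 0.50000 - 0.29248 = 0.20752 ≈ 0.2075 bits

D_KL(Q||P) = Σ Q(x) log₂(Q(x)/P(x))

Computing term by term:
  Q(1)·log₂(Q(1)/P(1)) = (1/4)·log₂((1/4)/(1/2)) = -0.25000
  Q(2)·log₂(Q(2)/P(2)) = (3/4)·log₂((3/4)/(1/2)) = 0.43872

D_KL(Q||P) = -0.25000 + 0.43872 = 0.18872 ≈ 0.1887 bits

These are NOT equal (difference: 0.0188 bits). KL divergence is asymmetric: D_KL(P||Q) ≠ D_KL(Q||P) in general.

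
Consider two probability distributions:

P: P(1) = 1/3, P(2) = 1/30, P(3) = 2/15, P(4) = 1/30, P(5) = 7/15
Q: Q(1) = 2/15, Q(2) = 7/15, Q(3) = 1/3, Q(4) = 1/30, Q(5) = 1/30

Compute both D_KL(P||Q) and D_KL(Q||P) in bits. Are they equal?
D_KL(P||Q) = 1.9142 bits, D_KL(Q||P) = 1.9142 bits. Yes, in this case they are equal (although KL divergence is not symmetric in general).

D_KL(P||Q) = Σ P(x) log₂(P(x)/Q(x))

Computing term by term:
  P(1)·log₂(P(1)/Q(1)) = (1/3)·log₂((1/3)/(2/15)) = 0.44064
  P(2)·log₂(P(2)/Q(2)) = (1/30)·log₂((1/30)/(7/15)) = -0.12691
  P(3)·log₂(P(3)/Q(3)) = (2/15)·log₂((2/15)/(1/3)) = -0.17626
  P(4)·log₂(P(4)/Q(4)) = (1/30)·log₂((1/30)/(1/30)) = 0.00000
  P(5)·log₂(P(5)/Q(5)) = (7/15)·log₂((7/15)/(1/30)) = 1.77677

D_KL(P||Q) = 0.44064 - 0.12691 - 0.17626 + 0.00000 + 1.77677 = 1.91424 ≈ 1.9142 bits

D_KL(Q||P) = Σ Q(x) log₂(Q(x)/P(x))

Computing term by term:
  Q(1)·log₂(Q(1)/P(1)) = (2/15)·log₂((2/15)/(1/3)) = -0.17626
  Q(2)·log₂(Q(2)/P(2)) = (7/15)·log₂((7/15)/(1/30)) = 1.77677
  Q(3)·log₂(Q(3)/P(3)) = (1/3)·log₂((1/3)/(2/15)) = 0.44064
  Q(4)·log₂(Q(4)/P(4)) = (1/30)·log₂((1/30)/(1/30)) = 0.00000
  Q(5)·log₂(Q(5)/P(5)) = (1/30)·log₂((1/30)/(7/15)) = -0.12691

D_KL(Q||P) = -0.17626 + 1.77677 + 0.44064 + 0.00000 - 0.12691 = 1.91424 ≈ 1.9142 bits

These ARE equal here. Q is P with outcomes relabeled (Q(1) = P(3), Q(2) = P(5), Q(3) = P(1), Q(5) = P(2)) by a relabeling that is its own inverse, so the two sums contain exactly the same terms in a different order. This is a special case — KL divergence is not symmetric in general: D_KL(P||Q) ≠ D_KL(Q||P) for most P, Q.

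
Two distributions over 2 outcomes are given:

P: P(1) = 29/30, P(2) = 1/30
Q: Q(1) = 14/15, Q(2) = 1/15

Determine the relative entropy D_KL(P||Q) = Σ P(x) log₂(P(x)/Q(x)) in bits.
0.0156 bits

D_KL(P||Q) = Σ P(x) log₂(P(x)/Q(x))

Computing term by term:
  P(1)·log₂(P(1)/Q(1)) = (29/30)·log₂((29/30)/(14/15)) = 0.04894
  P(2)·log₂(P(2)/Q(2)) = (1/30)·log₂((1/30)/(1/15)) = -0.03333

D_KL(P||Q) = 0.04894 - 0.03333 = 0.01561 ≈ 0.0156 bits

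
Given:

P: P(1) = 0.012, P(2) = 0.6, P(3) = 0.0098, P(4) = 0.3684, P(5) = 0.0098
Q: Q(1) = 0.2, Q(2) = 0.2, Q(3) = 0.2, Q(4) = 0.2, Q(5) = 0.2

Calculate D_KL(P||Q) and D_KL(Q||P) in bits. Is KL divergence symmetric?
D_KL(P||Q) = 1.1417 bits, D_KL(Q||P) = 2.0590 bits. No, KL divergence is not symmetric.

D_KL(P||Q) = Σ P(x) log₂(P(x)/Q(x))

Computing term by term:
  P(1)·log₂(P(1)/Q(1)) = 0.012·log₂(0.012/0.2) = -0.04871
  P(2)·log₂(P(2)/Q(2)) = 0.6·log₂(0.6/0.2) = 0.95098
  P(3)·log₂(P(3)/Q(3)) = 0.0098·log₂(0.0098/0.2) = -0.04264
  P(4)·log₂(P(4)/Q(4)) = 0.3684·log₂(0.3684/0.2) = 0.32466
  P(5)·log₂(P(5)/Q(5)) = 0.0098·log₂(0.0098/0.2) = -0.04264

D_KL(P||Q) = -0.04871 + 0.95098 - 0.04264 + 0.32466 - 0.04264 = 1.14165 ≈ 1.1417 bits

D_KL(Q||P) = Σ Q(x) log₂(Q(x)/P(x))

Computing term by term:
  Q(1)·log₂(Q(1)/P(1)) = 0.2·log₂(0.2/0.012) = 0.81178
  Q(2)·log₂(Q(2)/P(2)) = 0.2·log₂(0.2/0.6) = -0.31699
  Q(3)·log₂(Q(3)/P(3)) = 0.2·log₂(0.2/0.0098) = 0.87021
  Q(4)·log₂(Q(4)/P(4)) = 0.2·log₂(0.2/0.3684) = -0.17625
  Q(5)·log₂(Q(5)/P(5)) = 0.2·log₂(0.2/0.0098) = 0.87021

D_KL(Q||P) = 0.81178 - 0.31699 + 0.87021 - 0.17625 + 0.87021 = 2.05896 ≈ 2.0590 bits

These are NOT equal (difference: 0.9173 bits). KL divergence is asymmetric: D_KL(P||Q) ≠ D_KL(Q||P) in general.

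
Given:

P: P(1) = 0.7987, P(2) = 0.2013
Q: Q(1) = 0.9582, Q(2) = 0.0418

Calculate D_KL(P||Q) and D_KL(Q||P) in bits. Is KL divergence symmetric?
D_KL(P||Q) = 0.2467 bits, D_KL(Q||P) = 0.1569 bits. No, KL divergence is not symmetric.

D_KL(P||Q) = Σ P(x) log₂(P(x)/Q(x))

Computing term by term:
  P(1)·log₂(P(1)/Q(1)) = 0.7987·log₂(0.7987/0.9582) = -0.20980
  P(2)·log₂(P(2)/Q(2)) = 0.2013·log₂(0.2013/0.0418) = 0.45650

D_KL(P||Q) = -0.20980 + 0.45650 = 0.24670 ≈ 0.2467 bits

D_KL(Q||P) = Σ Q(x) log₂(Q(x)/P(x))

Computing term by term:
  Q(1)·log₂(Q(1)/P(1)) = 0.9582·log₂(0.9582/0.7987) = 0.25169
  Q(2)·log₂(Q(2)/P(2)) = 0.0418·log₂(0.0418/0.2013) = -0.09479

D_KL(Q||P) = 0.25169 - 0.09479 = 0.15690 ≈ 0.1569 bits

These are NOT equal (difference: 0.0898 bits). KL divergence is asymmetric: D_KL(P||Q) ≠ D_KL(Q||P) in general.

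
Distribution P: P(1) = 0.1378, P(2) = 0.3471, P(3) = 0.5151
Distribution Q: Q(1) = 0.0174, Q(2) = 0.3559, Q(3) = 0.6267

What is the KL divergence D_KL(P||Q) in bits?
0.2531 bits

D_KL(P||Q) = Σ P(x) log₂(P(x)/Q(x))

Computing term by term:
  P(1)·log₂(P(1)/Q(1)) = 0.1378·log₂(0.1378/0.0174) = 0.41139
  P(2)·log₂(P(2)/Q(2)) = 0.3471·log₂(0.3471/0.3559) = -0.01254
  P(3)·log₂(P(3)/Q(3)) = 0.5151·log₂(0.5151/0.6267) = -0.14573

D_KL(P||Q) = 0.41139 - 0.01254 - 0.14573 = 0.25312 ≈ 0.2531 bits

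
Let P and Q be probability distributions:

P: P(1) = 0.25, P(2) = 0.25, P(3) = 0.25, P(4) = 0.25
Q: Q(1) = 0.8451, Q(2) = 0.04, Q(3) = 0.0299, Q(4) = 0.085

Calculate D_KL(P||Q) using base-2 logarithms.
1.3767 bits

D_KL(P||Q) = Σ P(x) log₂(P(x)/Q(x))

Computing term by term:
  P(1)·log₂(P(1)/Q(1)) = 0.25·log₂(0.25/0.8451) = -0.43930
  P(2)·log₂(P(2)/Q(2)) = 0.25·log₂(0.25/0.04) = 0.66096
  P(3)·log₂(P(3)/Q(3)) = 0.25·log₂(0.25/0.0299) = 0.76593
  P(4)·log₂(P(4)/Q(4)) = 0.25·log₂(0.25/0.085) = 0.38910

D_KL(P||Q) = -0.43930 + 0.66096 + 0.76593 + 0.38910 = 1.37669 ≈ 1.3767 bits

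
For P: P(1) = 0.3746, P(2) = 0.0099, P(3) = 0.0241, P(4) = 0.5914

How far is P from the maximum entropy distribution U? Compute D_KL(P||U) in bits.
0.8257 bits

U(i) = 1/4 for all i

D_KL(P||U) = Σ P(x) log₂(P(x) / (1/4))
           = Σ P(x) log₂(P(x)) + log₂(4)
           = log₂(4) - H(P)

H(P) = -Σ P(x) log₂(P(x)):
  -P(1)·log₂(P(1)) = -(0.3746)·log₂(0.3746) = 0.53065
  -P(2)·log₂(P(2)) = -(0.0099)·log₂(0.0099) = 0.06592
  -P(3)·log₂(P(3)) = -(0.0241)·log₂(0.0241) = 0.12953
  -P(4)·log₂(P(4)) = -(0.5914)·log₂(0.5914) = 0.44816
H(P) = 0.53065 + 0.06592 + 0.12953 + 0.44816 = 1.17426 bits

log₂(4) = 2.00000 bits

D_KL(P||U) = 2.00000 - 1.17426 = 0.82574 ≈ 0.8257 bits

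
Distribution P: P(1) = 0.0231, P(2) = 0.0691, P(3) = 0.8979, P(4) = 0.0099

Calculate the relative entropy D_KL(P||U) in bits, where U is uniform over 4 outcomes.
1.4026 bits

U(i) = 1/4 for all i

D_KL(P||U) = Σ P(x) log₂(P(x) / (1/4))
           = Σ P(x) log₂(P(x)) + log₂(4)
           = log₂(4) - H(P)

H(P) = -Σ P(x) log₂(P(x)):
  -P(1)·log₂(P(1)) = -(0.0231)·log₂(0.0231) = 0.12557
  -P(2)·log₂(P(2)) = -(0.0691)·log₂(0.0691) = 0.26639
  -P(3)·log₂(P(3)) = -(0.8979)·log₂(0.8979) = 0.13951
  -P(4)·log₂(P(4)) = -(0.0099)·log₂(0.0099) = 0.06592
H(P) = 0.12557 + 0.26639 + 0.13951 + 0.06592 = 0.59739 bits

log₂(4) = 2.00000 bits

D_KL(P||U) = 2.00000 - 0.59739 = 1.40261 ≈ 1.4026 bits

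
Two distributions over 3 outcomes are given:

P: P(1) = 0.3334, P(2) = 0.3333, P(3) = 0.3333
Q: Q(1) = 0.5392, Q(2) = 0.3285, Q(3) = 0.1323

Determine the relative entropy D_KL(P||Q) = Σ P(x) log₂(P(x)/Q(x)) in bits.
0.2200 bits

D_KL(P||Q) = Σ P(x) log₂(P(x)/Q(x))

Computing term by term:
  P(1)·log₂(P(1)/Q(1)) = 0.3334·log₂(0.3334/0.5392) = -0.23124
  P(2)·log₂(P(2)/Q(2)) = 0.3333·log₂(0.3333/0.3285) = 0.00698
  P(3)·log₂(P(3)/Q(3)) = 0.3333·log₂(0.3333/0.1323) = 0.44429

D_KL(P||Q) = -0.23124 + 0.00698 + 0.44429 = 0.22003 ≈ 0.2200 bits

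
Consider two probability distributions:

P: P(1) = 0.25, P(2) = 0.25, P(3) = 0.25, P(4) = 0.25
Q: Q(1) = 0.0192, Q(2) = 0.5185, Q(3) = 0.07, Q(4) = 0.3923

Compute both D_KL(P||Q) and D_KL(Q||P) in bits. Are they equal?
D_KL(P||Q) = 0.9592 bits, D_KL(Q||P) = 0.6010 bits. No, they are not equal.

D_KL(P||Q) = Σ P(x) log₂(P(x)/Q(x))

Computing term by term:
  P(1)·log₂(P(1)/Q(1)) = 0.25·log₂(0.25/0.0192) = 0.92569
  P(2)·log₂(P(2)/Q(2)) = 0.25·log₂(0.25/0.5185) = -0.26310
  P(3)·log₂(P(3)/Q(3)) = 0.25·log₂(0.25/0.07) = 0.45913
  P(4)·log₂(P(4)/Q(4)) = 0.25·log₂(0.25/0.3923) = -0.16251

D_KL(P||Q) = 0.92569 - 0.26310 + 0.45913 - 0.16251 = 0.95921 ≈ 0.9592 bits

D_KL(Q||P) = Σ Q(x) log₂(Q(x)/P(x))

Computing term by term:
  Q(1)·log₂(Q(1)/P(1)) = 0.0192·log₂(0.0192/0.25) = -0.07109
  Q(2)·log₂(Q(2)/P(2)) = 0.5185·log₂(0.5185/0.25) = 0.54568
  Q(3)·log₂(Q(3)/P(3)) = 0.07·log₂(0.07/0.25) = -0.12856
  Q(4)·log₂(Q(4)/P(4)) = 0.3923·log₂(0.3923/0.25) = 0.25501

D_KL(Q||P) = -0.07109 + 0.54568 - 0.12856 + 0.25501 = 0.60104 ≈ 0.6010 bits

These are NOT equal (difference: 0.3582 bits). KL divergence is asymmetric: D_KL(P||Q) ≠ D_KL(Q||P) in general.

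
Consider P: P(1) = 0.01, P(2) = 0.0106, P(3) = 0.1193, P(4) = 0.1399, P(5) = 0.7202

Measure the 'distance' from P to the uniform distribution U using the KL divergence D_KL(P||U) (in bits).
1.0820 bits

U(i) = 1/5 for all i

D_KL(P||U) = Σ P(x) log₂(P(x) / (1/5))
           = Σ P(x) log₂(P(x)) + log₂(5)
           = log₂(5) - H(P)

H(P) = -Σ P(x) log₂(P(x)):
  -P(1)·log₂(P(1)) = -(0.01)·log₂(0.01) = 0.06644
  -P(2)·log₂(P(2)) = -(0.0106)·log₂(0.0106) = 0.06953
  -P(3)·log₂(P(3)) = -(0.1193)·log₂(0.1193) = 0.36593
  -P(4)·log₂(P(4)) = -(0.1399)·log₂(0.1399) = 0.39697
  -P(5)·log₂(P(5)) = -(0.7202)·log₂(0.7202) = 0.34104
H(P) = 0.06644 + 0.06953 + 0.36593 + 0.39697 + 0.34104 = 1.23991 bits

log₂(5) = 2.32193 bits

D_KL(P||U) = 2.32193 - 1.23991 = 1.08202 ≈ 1.0820 bits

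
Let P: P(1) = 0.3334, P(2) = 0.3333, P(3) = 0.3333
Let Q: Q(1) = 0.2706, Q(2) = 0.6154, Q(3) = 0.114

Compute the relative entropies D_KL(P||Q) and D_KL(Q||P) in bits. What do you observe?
D_KL(P||Q) = 0.3214 bits, D_KL(Q||P) = 0.2865 bits. The two directions give different values (D_KL(P||Q) exceeds D_KL(Q||P) by 0.0349 bits): KL divergence is asymmetric.

D_KL(P||Q) = Σ P(x) log₂(P(x)/Q(x))

Computing term by term:
  P(1)·log₂(P(1)/Q(1)) = 0.3334·log₂(0.3334/0.2706) = 0.10038
  P(2)·log₂(P(2)/Q(2)) = 0.3333·log₂(0.3333/0.6154) = -0.29487
  P(3)·log₂(P(3)/Q(3)) = 0.3333·log₂(0.3333/0.114) = 0.51588

D_KL(P||Q) = 0.10038 - 0.29487 + 0.51588 = 0.32139 ≈ 0.3214 bits

D_KL(Q||P) = Σ Q(x) log₂(Q(x)/P(x))

Computing term by term:
  Q(1)·log₂(Q(1)/P(1)) = 0.2706·log₂(0.2706/0.3334) = -0.08148
  Q(2)·log₂(Q(2)/P(2)) = 0.6154·log₂(0.6154/0.3333) = 0.54445
  Q(3)·log₂(Q(3)/P(3)) = 0.114·log₂(0.114/0.3333) = -0.17645

D_KL(Q||P) = -0.08148 + 0.54445 - 0.17645 = 0.28652 ≈ 0.2865 bits

These are NOT equal (difference: 0.0349 bits). KL divergence is asymmetric: D_KL(P||Q) ≠ D_KL(Q||P) in general.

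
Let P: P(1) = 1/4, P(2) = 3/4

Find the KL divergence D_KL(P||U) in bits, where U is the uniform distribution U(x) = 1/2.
0.1887 bits

U(i) = 1/2 for all i

D_KL(P||U) = Σ P(x) log₂(P(x) / (1/2))
           = Σ P(x) log₂(P(x)) + log₂(2)
           = log₂(2) - H(P)

H(P) = -Σ P(x) log₂(P(x)):
  -P(1)·log₂(P(1)) = -(1/4)·log₂(1/4) = 0.50000
  -P(2)·log₂(P(2)) = -(3/4)·log₂(3/4) = 0.31128
H(P) = 0.50000 + 0.31128 = 0.81128 bits

log₂(2) = 1.00000 bits

D_KL(P||U) = 1.00000 - 0.81128 = 0.18872 ≈ 0.1887 bits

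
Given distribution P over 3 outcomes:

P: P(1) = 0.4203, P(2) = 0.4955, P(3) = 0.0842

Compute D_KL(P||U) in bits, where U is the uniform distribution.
0.2568 bits

U(i) = 1/3 for all i

D_KL(P||U) = Σ P(x) log₂(P(x) / (1/3))
           = Σ P(x) log₂(P(x)) + log₂(3)
           = log₂(3) - H(P)

H(P) = -Σ P(x) log₂(P(x)):
  -P(1)·log₂(P(1)) = -(0.4203)·log₂(0.4203) = 0.52559
  -P(2)·log₂(P(2)) = -(0.4955)·log₂(0.4955) = 0.50196
  -P(3)·log₂(P(3)) = -(0.0842)·log₂(0.0842) = 0.30060
H(P) = 0.52559 + 0.50196 + 0.30060 = 1.32815 bits

log₂(3) = 1.58496 bits

D_KL(P||U) = 1.58496 - 1.32815 = 0.25681 ≈ 0.2568 bits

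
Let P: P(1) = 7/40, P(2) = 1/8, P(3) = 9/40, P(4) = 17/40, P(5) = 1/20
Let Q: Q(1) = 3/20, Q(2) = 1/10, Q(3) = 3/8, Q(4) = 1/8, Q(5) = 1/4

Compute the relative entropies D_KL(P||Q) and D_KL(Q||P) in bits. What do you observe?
D_KL(P||Q) = 0.5476 bits, D_KL(Q||P) = 0.5706 bits. The two directions give different values (D_KL(Q||P) exceeds D_KL(P||Q) by 0.0230 bits): KL divergence is asymmetric.

D_KL(P||Q) = Σ P(x) log₂(P(x)/Q(x))

Computing term by term:
  P(1)·log₂(P(1)/Q(1)) = (7/40)·log₂((7/40)/(3/20)) = 0.03892
  P(2)·log₂(P(2)/Q(2)) = (1/8)·log₂((1/8)/(1/10)) = 0.04024
  P(3)·log₂(P(3)/Q(3)) = (9/40)·log₂((9/40)/(3/8)) = -0.16582
  P(4)·log₂(P(4)/Q(4)) = (17/40)·log₂((17/40)/(1/8)) = 0.75035
  P(5)·log₂(P(5)/Q(5)) = (1/20)·log₂((1/20)/(1/4)) = -0.11610

D_KL(P||Q) = 0.03892 + 0.04024 - 0.16582 + 0.75035 - 0.11610 = 0.54759 ≈ 0.5476 bits

D_KL(Q||P) = Σ Q(x) log₂(Q(x)/P(x))

Computing term by term:
  Q(1)·log₂(Q(1)/P(1)) = (3/20)·log₂((3/20)/(7/40)) = -0.03336
  Q(2)·log₂(Q(2)/P(2)) = (1/10)·log₂((1/10)/(1/8)) = -0.03219
  Q(3)·log₂(Q(3)/P(3)) = (3/8)·log₂((3/8)/(9/40)) = 0.27636
  Q(4)·log₂(Q(4)/P(4)) = (1/8)·log₂((1/8)/(17/40)) = -0.22069
  Q(5)·log₂(Q(5)/P(5)) = (1/4)·log₂((1/4)/(1/20)) = 0.58048

D_KL(Q||P) = -0.03336 - 0.03219 + 0.27636 - 0.22069 + 0.58048 = 0.57060 ≈ 0.5706 bits

These are NOT equal (difference: 0.0230 bits). KL divergence is asymmetric: D_KL(P||Q) ≠ D_KL(Q||P) in general.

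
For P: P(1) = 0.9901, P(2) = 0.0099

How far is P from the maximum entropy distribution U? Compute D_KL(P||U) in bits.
0.9199 bits

U(i) = 1/2 for all i

D_KL(P||U) = Σ P(x) log₂(P(x) / (1/2))
           = Σ P(x) log₂(P(x)) + log₂(2)
           = log₂(2) - H(P)

H(P) = -Σ P(x) log₂(P(x)):
  -P(1)·log₂(P(1)) = -(0.9901)·log₂(0.9901) = 0.01421
  -P(2)·log₂(P(2)) = -(0.0099)·log₂(0.0099) = 0.06592
H(P) = 0.01421 + 0.06592 = 0.08013 bits

log₂(2) = 1.00000 bits

D_KL(P||U) = 1.00000 - 0.08013 = 0.91987 ≈ 0.9199 bits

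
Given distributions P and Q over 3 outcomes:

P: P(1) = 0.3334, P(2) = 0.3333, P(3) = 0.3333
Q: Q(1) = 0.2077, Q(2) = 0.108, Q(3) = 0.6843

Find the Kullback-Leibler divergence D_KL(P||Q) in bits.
0.4236 bits

D_KL(P||Q) = Σ P(x) log₂(P(x)/Q(x))

Computing term by term:
  P(1)·log₂(P(1)/Q(1)) = 0.3334·log₂(0.3334/0.2077) = 0.22763
  P(2)·log₂(P(2)/Q(2)) = 0.3333·log₂(0.3333/0.108) = 0.54188
  P(3)·log₂(P(3)/Q(3)) = 0.3333·log₂(0.3333/0.6843) = -0.34590

D_KL(P||Q) = 0.22763 + 0.54188 - 0.34590 = 0.42361 ≈ 0.4236 bits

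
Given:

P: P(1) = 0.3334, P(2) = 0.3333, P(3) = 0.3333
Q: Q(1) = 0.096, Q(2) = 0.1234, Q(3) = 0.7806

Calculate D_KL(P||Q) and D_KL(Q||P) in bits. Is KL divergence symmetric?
D_KL(P||Q) = 0.6674 bits, D_KL(Q||P) = 0.6091 bits. No, KL divergence is not symmetric.

D_KL(P||Q) = Σ P(x) log₂(P(x)/Q(x))

Computing term by term:
  P(1)·log₂(P(1)/Q(1)) = 0.3334·log₂(0.3334/0.096) = 0.59884
  P(2)·log₂(P(2)/Q(2)) = 0.3333·log₂(0.3333/0.1234) = 0.47778
  P(3)·log₂(P(3)/Q(3)) = 0.3333·log₂(0.3333/0.7806) = -0.40921

D_KL(P||Q) = 0.59884 + 0.47778 - 0.40921 = 0.66741 ≈ 0.6674 bits

D_KL(Q||P) = Σ Q(x) log₂(Q(x)/P(x))

Computing term by term:
  Q(1)·log₂(Q(1)/P(1)) = 0.096·log₂(0.096/0.3334) = -0.17243
  Q(2)·log₂(Q(2)/P(2)) = 0.1234·log₂(0.1234/0.3333) = -0.17689
  Q(3)·log₂(Q(3)/P(3)) = 0.7806·log₂(0.7806/0.3333) = 0.95839

D_KL(Q||P) = -0.17243 - 0.17689 + 0.95839 = 0.60907 ≈ 0.6091 bits

These are NOT equal (difference: 0.0583 bits). KL divergence is asymmetric: D_KL(P||Q) ≠ D_KL(Q||P) in general.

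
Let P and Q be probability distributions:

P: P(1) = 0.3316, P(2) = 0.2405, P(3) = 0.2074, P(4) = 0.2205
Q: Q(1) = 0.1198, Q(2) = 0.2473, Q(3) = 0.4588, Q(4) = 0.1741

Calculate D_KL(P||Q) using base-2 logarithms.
0.3150 bits

D_KL(P||Q) = Σ P(x) log₂(P(x)/Q(x))

Computing term by term:
  P(1)·log₂(P(1)/Q(1)) = 0.3316·log₂(0.3316/0.1198) = 0.48706
  P(2)·log₂(P(2)/Q(2)) = 0.2405·log₂(0.2405/0.2473) = -0.00967
  P(3)·log₂(P(3)/Q(3)) = 0.2074·log₂(0.2074/0.4588) = -0.23757
  P(4)·log₂(P(4)/Q(4)) = 0.2205·log₂(0.2205/0.1741) = 0.07516

D_KL(P||Q) = 0.48706 - 0.00967 - 0.23757 + 0.07516 = 0.31498 ≈ 0.3150 bits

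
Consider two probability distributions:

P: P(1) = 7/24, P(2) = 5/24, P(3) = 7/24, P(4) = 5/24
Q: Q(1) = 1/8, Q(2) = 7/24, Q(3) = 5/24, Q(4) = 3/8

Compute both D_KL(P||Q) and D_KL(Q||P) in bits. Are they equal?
D_KL(P||Q) = 0.2203 bits, D_KL(Q||P) = 0.2057 bits. No, they are not equal.

D_KL(P||Q) = Σ P(x) log₂(P(x)/Q(x))

Computing term by term:
  P(1)·log₂(P(1)/Q(1)) = (7/24)·log₂((7/24)/(1/8)) = 0.35653
  P(2)·log₂(P(2)/Q(2)) = (5/24)·log₂((5/24)/(7/24)) = -0.10113
  P(3)·log₂(P(3)/Q(3)) = (7/24)·log₂((7/24)/(5/24)) = 0.14158
  P(4)·log₂(P(4)/Q(4)) = (5/24)·log₂((5/24)/(3/8)) = -0.17667

D_KL(P||Q) = 0.35653 - 0.10113 + 0.14158 - 0.17667 = 0.22031 ≈ 0.2203 bits

D_KL(Q||P) = Σ Q(x) log₂(Q(x)/P(x))

Computing term by term:
  Q(1)·log₂(Q(1)/P(1)) = (1/8)·log₂((1/8)/(7/24)) = -0.15280
  Q(2)·log₂(Q(2)/P(2)) = (7/24)·log₂((7/24)/(5/24)) = 0.14158
  Q(3)·log₂(Q(3)/P(3)) = (5/24)·log₂((5/24)/(7/24)) = -0.10113
  Q(4)·log₂(Q(4)/P(4)) = (3/8)·log₂((3/8)/(5/24)) = 0.31800

D_KL(Q||P) = -0.15280 + 0.14158 - 0.10113 + 0.31800 = 0.20565 ≈ 0.2057 bits

These are NOT equal (difference: 0.0146 bits). KL divergence is asymmetric: D_KL(P||Q) ≠ D_KL(Q||P) in general.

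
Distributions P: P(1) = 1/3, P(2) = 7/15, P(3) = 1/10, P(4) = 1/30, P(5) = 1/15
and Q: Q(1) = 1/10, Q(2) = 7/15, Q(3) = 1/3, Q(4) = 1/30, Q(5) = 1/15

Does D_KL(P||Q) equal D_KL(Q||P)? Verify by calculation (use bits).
D_KL(P||Q) = 0.4053 bits, D_KL(Q||P) = 0.4053 bits. Yes — for this pair D_KL(P||Q) = D_KL(Q||P).

D_KL(P||Q) = Σ P(x) log₂(P(x)/Q(x))

Computing term by term:
  P(1)·log₂(P(1)/Q(1)) = (1/3)·log₂((1/3)/(1/10)) = 0.57899
  P(2)·log₂(P(2)/Q(2)) = (7/15)·log₂((7/15)/(7/15)) = 0.00000
  P(3)·log₂(P(3)/Q(3)) = (1/10)·log₂((1/10)/(1/3)) = -0.17370
  P(4)·log₂(P(4)/Q(4)) = (1/30)·log₂((1/30)/(1/30)) = 0.00000
  P(5)·log₂(P(5)/Q(5)) = (1/15)·log₂((1/15)/(1/15)) = 0.00000

D_KL(P||Q) = 0.57899 + 0.00000 - 0.17370 + 0.00000 + 0.00000 = 0.40529 ≈ 0.4053 bits

D_KL(Q||P) = Σ Q(x) log₂(Q(x)/P(x))

Computing term by term:
  Q(1)·log₂(Q(1)/P(1)) = (1/10)·log₂((1/10)/(1/3)) = -0.17370
  Q(2)·log₂(Q(2)/P(2)) = (7/15)·log₂((7/15)/(7/15)) = 0.00000
  Q(3)·log₂(Q(3)/P(3)) = (1/3)·log₂((1/3)/(1/10)) = 0.57899
  Q(4)·log₂(Q(4)/P(4)) = (1/30)·log₂((1/30)/(1/30)) = 0.00000
  Q(5)·log₂(Q(5)/P(5)) = (1/15)·log₂((1/15)/(1/15)) = 0.00000

D_KL(Q||P) = -0.17370 + 0.00000 + 0.57899 + 0.00000 + 0.00000 = 0.40529 ≈ 0.4053 bits

These ARE equal here. Q is P with outcomes relabeled (Q(1) = P(3), Q(3) = P(1)) by a relabeling that is its own inverse, so the two sums contain exactly the same terms in a different order. This is a special case — KL divergence is not symmetric in general: D_KL(P||Q) ≠ D_KL(Q||P) for most P, Q.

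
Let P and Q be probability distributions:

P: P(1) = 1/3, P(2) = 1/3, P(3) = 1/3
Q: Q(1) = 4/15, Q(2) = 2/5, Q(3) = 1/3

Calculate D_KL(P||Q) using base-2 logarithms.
0.0196 bits

D_KL(P||Q) = Σ P(x) log₂(P(x)/Q(x))

Computing term by term:
  P(1)·log₂(P(1)/Q(1)) = (1/3)·log₂((1/3)/(4/15)) = 0.10731
  P(2)·log₂(P(2)/Q(2)) = (1/3)·log₂((1/3)/(2/5)) = -0.08768
  P(3)·log₂(P(3)/Q(3)) = (1/3)·log₂((1/3)/(1/3)) = 0.00000

D_KL(P||Q) = 0.10731 - 0.08768 + 0.00000 = 0.01963 ≈ 0.0196 bits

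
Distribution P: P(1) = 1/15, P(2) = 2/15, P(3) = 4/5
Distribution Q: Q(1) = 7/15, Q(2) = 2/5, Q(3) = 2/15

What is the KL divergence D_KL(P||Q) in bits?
1.6695 bits

D_KL(P||Q) = Σ P(x) log₂(P(x)/Q(x))

Computing term by term:
  P(1)·log₂(P(1)/Q(1)) = (1/15)·log₂((1/15)/(7/15)) = -0.18716
  P(2)·log₂(P(2)/Q(2)) = (2/15)·log₂((2/15)/(2/5)) = -0.21133
  P(3)·log₂(P(3)/Q(3)) = (4/5)·log₂((4/5)/(2/15)) = 2.06797

D_KL(P||Q) = -0.18716 - 0.21133 + 2.06797 = 1.66948 ≈ 1.6695 bits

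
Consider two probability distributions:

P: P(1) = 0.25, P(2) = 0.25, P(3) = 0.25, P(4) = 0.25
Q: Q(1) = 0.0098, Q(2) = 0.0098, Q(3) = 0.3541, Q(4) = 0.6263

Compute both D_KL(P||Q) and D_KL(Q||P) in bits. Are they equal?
D_KL(P||Q) = 1.8797 bits, D_KL(Q||P) = 0.9160 bits. No, they are not equal.

D_KL(P||Q) = Σ P(x) log₂(P(x)/Q(x))

Computing term by term:
  P(1)·log₂(P(1)/Q(1)) = 0.25·log₂(0.25/0.0098) = 1.16825
  P(2)·log₂(P(2)/Q(2)) = 0.25·log₂(0.25/0.0098) = 1.16825
  P(3)·log₂(P(3)/Q(3)) = 0.25·log₂(0.25/0.3541) = -0.12556
  P(4)·log₂(P(4)/Q(4)) = 0.25·log₂(0.25/0.6263) = -0.33123

D_KL(P||Q) = 1.16825 + 1.16825 - 0.12556 - 0.33123 = 1.87971 ≈ 1.8797 bits

D_KL(Q||P) = Σ Q(x) log₂(Q(x)/P(x))

Computing term by term:
  Q(1)·log₂(Q(1)/P(1)) = 0.0098·log₂(0.0098/0.25) = -0.04580
  Q(2)·log₂(Q(2)/P(2)) = 0.0098·log₂(0.0098/0.25) = -0.04580
  Q(3)·log₂(Q(3)/P(3)) = 0.3541·log₂(0.3541/0.25) = 0.17784
  Q(4)·log₂(Q(4)/P(4)) = 0.6263·log₂(0.6263/0.25) = 0.82980

D_KL(Q||P) = -0.04580 - 0.04580 + 0.17784 + 0.82980 = 0.91604 ≈ 0.9160 bits

These are NOT equal (difference: 0.9637 bits). KL divergence is asymmetric: D_KL(P||Q) ≠ D_KL(Q||P) in general.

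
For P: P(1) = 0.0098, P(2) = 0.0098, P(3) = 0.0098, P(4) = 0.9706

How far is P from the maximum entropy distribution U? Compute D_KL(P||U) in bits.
1.7620 bits

U(i) = 1/4 for all i

D_KL(P||U) = Σ P(x) log₂(P(x) / (1/4))
           = Σ P(x) log₂(P(x)) + log₂(4)
           = log₂(4) - H(P)

H(P) = -Σ P(x) log₂(P(x)):
  -P(1)·log₂(P(1)) = -(0.0098)·log₂(0.0098) = 0.06540
  -P(2)·log₂(P(2)) = -(0.0098)·log₂(0.0098) = 0.06540
  -P(3)·log₂(P(3)) = -(0.0098)·log₂(0.0098) = 0.06540
  -P(4)·log₂(P(4)) = -(0.9706)·log₂(0.9706) = 0.04179
H(P) = 0.06540 + 0.06540 + 0.06540 + 0.04179 = 0.23799 bits

log₂(4) = 2.00000 bits

D_KL(P||U) = 2.00000 - 0.23799 = 1.76201 ≈ 1.7620 bits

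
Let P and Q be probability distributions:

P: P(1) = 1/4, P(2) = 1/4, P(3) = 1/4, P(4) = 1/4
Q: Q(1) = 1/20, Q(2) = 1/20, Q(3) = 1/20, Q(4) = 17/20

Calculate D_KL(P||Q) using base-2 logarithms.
1.3001 bits

D_KL(P||Q) = Σ P(x) log₂(P(x)/Q(x))

Computing term by term:
  P(1)·log₂(P(1)/Q(1)) = (1/4)·log₂((1/4)/(1/20)) = 0.58048
  P(2)·log₂(P(2)/Q(2)) = (1/4)·log₂((1/4)/(1/20)) = 0.58048
  P(3)·log₂(P(3)/Q(3)) = (1/4)·log₂((1/4)/(1/20)) = 0.58048
  P(4)·log₂(P(4)/Q(4)) = (1/4)·log₂((1/4)/(17/20)) = -0.44138

D_KL(P||Q) = 0.58048 + 0.58048 + 0.58048 - 0.44138 = 1.30006 ≈ 1.3001 bits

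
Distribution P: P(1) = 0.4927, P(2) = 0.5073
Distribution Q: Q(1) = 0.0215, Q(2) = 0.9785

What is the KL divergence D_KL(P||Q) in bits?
1.7454 bits

D_KL(P||Q) = Σ P(x) log₂(P(x)/Q(x))

Computing term by term:
  P(1)·log₂(P(1)/Q(1)) = 0.4927·log₂(0.4927/0.0215) = 2.22617
  P(2)·log₂(P(2)/Q(2)) = 0.5073·log₂(0.5073/0.9785) = -0.48078

D_KL(P||Q) = 2.22617 - 0.48078 = 1.74539 ≈ 1.7454 bits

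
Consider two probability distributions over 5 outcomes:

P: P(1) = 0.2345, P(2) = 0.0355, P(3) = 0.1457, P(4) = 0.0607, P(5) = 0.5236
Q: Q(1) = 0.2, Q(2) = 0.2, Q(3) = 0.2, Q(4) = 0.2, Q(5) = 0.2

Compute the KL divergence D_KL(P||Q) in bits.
0.5213 bits

D_KL(P||Q) = Σ P(x) log₂(P(x)/Q(x))

Computing term by term:
  P(1)·log₂(P(1)/Q(1)) = 0.2345·log₂(0.2345/0.2) = 0.05384
  P(2)·log₂(P(2)/Q(2)) = 0.0355·log₂(0.0355/0.2) = -0.08854
  P(3)·log₂(P(3)/Q(3)) = 0.1457·log₂(0.1457/0.2) = -0.06658
  P(4)·log₂(P(4)/Q(4)) = 0.0607·log₂(0.0607/0.2) = -0.10442
  P(5)·log₂(P(5)/Q(5)) = 0.5236·log₂(0.5236/0.2) = 0.72700

D_KL(P||Q) = 0.05384 - 0.08854 - 0.06658 - 0.10442 + 0.72700 = 0.52130 ≈ 0.5213 bits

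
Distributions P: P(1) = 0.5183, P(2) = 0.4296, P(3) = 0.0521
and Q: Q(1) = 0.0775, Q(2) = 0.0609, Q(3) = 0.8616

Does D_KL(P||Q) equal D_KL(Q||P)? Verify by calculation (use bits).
D_KL(P||Q) = 2.4209 bits, D_KL(Q||P) = 3.1034 bits. No — D_KL(P||Q) ≠ D_KL(Q||P) for this pair.

D_KL(P||Q) = Σ P(x) log₂(P(x)/Q(x))

Computing term by term:
  P(1)·log₂(P(1)/Q(1)) = 0.5183·log₂(0.5183/0.0775) = 1.42093
  P(2)·log₂(P(2)/Q(2)) = 0.4296·log₂(0.4296/0.0609) = 1.21082
  P(3)·log₂(P(3)/Q(3)) = 0.0521·log₂(0.0521/0.8616) = -0.21088

D_KL(P||Q) = 1.42093 + 1.21082 - 0.21088 = 2.42087 ≈ 2.4209 bits

D_KL(Q||P) = Σ Q(x) log₂(Q(x)/P(x))

Computing term by term:
  Q(1)·log₂(Q(1)/P(1)) = 0.0775·log₂(0.0775/0.5183) = -0.21247
  Q(2)·log₂(Q(2)/P(2)) = 0.0609·log₂(0.0609/0.4296) = -0.17165
  Q(3)·log₂(Q(3)/P(3)) = 0.8616·log₂(0.8616/0.0521) = 3.48747

D_KL(Q||P) = -0.21247 - 0.17165 + 3.48747 = 3.10335 ≈ 3.1034 bits

These are NOT equal (difference: 0.6825 bits). KL divergence is asymmetric: D_KL(P||Q) ≠ D_KL(Q||P) in general.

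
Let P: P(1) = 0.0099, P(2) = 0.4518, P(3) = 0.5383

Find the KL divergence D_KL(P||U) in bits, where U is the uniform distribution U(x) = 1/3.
0.5202 bits

U(i) = 1/3 for all i

D_KL(P||U) = Σ P(x) log₂(P(x) / (1/3))
           = Σ P(x) log₂(P(x)) + log₂(3)
           = log₂(3) - H(P)

H(P) = -Σ P(x) log₂(P(x)):
  -P(1)·log₂(P(1)) = -(0.0099)·log₂(0.0099) = 0.06592
  -P(2)·log₂(P(2)) = -(0.4518)·log₂(0.4518) = 0.51787
  -P(3)·log₂(P(3)) = -(0.5383)·log₂(0.5383) = 0.48098
H(P) = 0.06592 + 0.51787 + 0.48098 = 1.06477 bits

log₂(3) = 1.58496 bits

D_KL(P||U) = 1.58496 - 1.06477 = 0.52019 ≈ 0.5202 bits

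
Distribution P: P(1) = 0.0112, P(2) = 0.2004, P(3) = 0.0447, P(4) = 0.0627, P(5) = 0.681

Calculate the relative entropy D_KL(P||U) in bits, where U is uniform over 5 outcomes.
0.9562 bits

U(i) = 1/5 for all i

D_KL(P||U) = Σ P(x) log₂(P(x) / (1/5))
           = Σ P(x) log₂(P(x)) + log₂(5)
           = log₂(5) - H(P)

H(P) = -Σ P(x) log₂(P(x)):
  -P(1)·log₂(P(1)) = -(0.0112)·log₂(0.0112) = 0.07258
  -P(2)·log₂(P(2)) = -(0.2004)·log₂(0.2004) = 0.46474
  -P(3)·log₂(P(3)) = -(0.0447)·log₂(0.0447) = 0.20042
  -P(4)·log₂(P(4)) = -(0.0627)·log₂(0.0627) = 0.25051
  -P(5)·log₂(P(5)) = -(0.681)·log₂(0.681) = 0.37746
H(P) = 0.07258 + 0.46474 + 0.20042 + 0.25051 + 0.37746 = 1.36571 bits

log₂(5) = 2.32193 bits

D_KL(P||U) = 2.32193 - 1.36571 = 0.95622 ≈ 0.9562 bits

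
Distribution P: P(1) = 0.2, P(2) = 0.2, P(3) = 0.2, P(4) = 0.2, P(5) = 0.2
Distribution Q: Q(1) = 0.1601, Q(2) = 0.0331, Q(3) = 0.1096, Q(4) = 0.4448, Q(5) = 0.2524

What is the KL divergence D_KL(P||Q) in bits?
0.4590 bits

D_KL(P||Q) = Σ P(x) log₂(P(x)/Q(x))

Computing term by term:
  P(1)·log₂(P(1)/Q(1)) = 0.2·log₂(0.2/0.1601) = 0.06421
  P(2)·log₂(P(2)/Q(2)) = 0.2·log₂(0.2/0.0331) = 0.51902
  P(3)·log₂(P(3)/Q(3)) = 0.2·log₂(0.2/0.1096) = 0.17355
  P(4)·log₂(P(4)/Q(4)) = 0.2·log₂(0.2/0.4448) = -0.23063
  P(5)·log₂(P(5)/Q(5)) = 0.2·log₂(0.2/0.2524) = -0.06714

D_KL(P||Q) = 0.06421 + 0.51902 + 0.17355 - 0.23063 - 0.06714 = 0.45901 ≈ 0.4590 bits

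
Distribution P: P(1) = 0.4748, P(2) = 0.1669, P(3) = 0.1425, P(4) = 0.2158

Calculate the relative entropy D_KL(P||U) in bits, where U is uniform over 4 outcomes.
0.1807 bits

U(i) = 1/4 for all i

D_KL(P||U) = Σ P(x) log₂(P(x) / (1/4))
           = Σ P(x) log₂(P(x)) + log₂(4)
           = log₂(4) - H(P)

H(P) = -Σ P(x) log₂(P(x)):
  -P(1)·log₂(P(1)) = -(0.4748)·log₂(0.4748) = 0.51022
  -P(2)·log₂(P(2)) = -(0.1669)·log₂(0.1669) = 0.43109
  -P(3)·log₂(P(3)) = -(0.1425)·log₂(0.1425) = 0.40056
  -P(4)·log₂(P(4)) = -(0.2158)·log₂(0.2158) = 0.47740
H(P) = 0.51022 + 0.43109 + 0.40056 + 0.47740 = 1.81927 bits

log₂(4) = 2.00000 bits

D_KL(P||U) = 2.00000 - 1.81927 = 0.18073 ≈ 0.1807 bits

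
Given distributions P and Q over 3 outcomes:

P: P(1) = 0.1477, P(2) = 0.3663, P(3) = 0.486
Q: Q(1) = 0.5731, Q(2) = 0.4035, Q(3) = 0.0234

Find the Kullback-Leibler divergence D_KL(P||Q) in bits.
1.7869 bits

D_KL(P||Q) = Σ P(x) log₂(P(x)/Q(x))

Computing term by term:
  P(1)·log₂(P(1)/Q(1)) = 0.1477·log₂(0.1477/0.5731) = -0.28892
  P(2)·log₂(P(2)/Q(2)) = 0.3663·log₂(0.3663/0.4035) = -0.05111
  P(3)·log₂(P(3)/Q(3)) = 0.486·log₂(0.486/0.0234) = 2.12692

D_KL(P||Q) = -0.28892 - 0.05111 + 2.12692 = 1.78689 ≈ 1.7869 bits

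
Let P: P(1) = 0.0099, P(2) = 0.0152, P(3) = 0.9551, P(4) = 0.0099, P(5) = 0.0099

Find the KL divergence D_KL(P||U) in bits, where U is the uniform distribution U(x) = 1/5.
1.9691 bits

U(i) = 1/5 for all i

D_KL(P||U) = Σ P(x) log₂(P(x) / (1/5))
           = Σ P(x) log₂(P(x)) + log₂(5)
           = log₂(5) - H(P)

H(P) = -Σ P(x) log₂(P(x)):
  -P(1)·log₂(P(1)) = -(0.0099)·log₂(0.0099) = 0.06592
  -P(2)·log₂(P(2)) = -(0.0152)·log₂(0.0152) = 0.09180
  -P(3)·log₂(P(3)) = -(0.9551)·log₂(0.9551) = 0.06330
  -P(4)·log₂(P(4)) = -(0.0099)·log₂(0.0099) = 0.06592
  -P(5)·log₂(P(5)) = -(0.0099)·log₂(0.0099) = 0.06592
H(P) = 0.06592 + 0.09180 + 0.06330 + 0.06592 + 0.06592 = 0.35286 bits

log₂(5) = 2.32193 bits

D_KL(P||U) = 2.32193 - 0.35286 = 1.96907 ≈ 1.9691 bits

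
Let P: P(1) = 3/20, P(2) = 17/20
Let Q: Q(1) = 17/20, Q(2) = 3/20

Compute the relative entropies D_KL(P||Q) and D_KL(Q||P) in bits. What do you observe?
D_KL(P||Q) = 1.7518 bits, D_KL(Q||P) = 1.7518 bits. The two directions give the same value here, because Q is a self-inverse relabeling of P; in general KL divergence is asymmetric.

D_KL(P||Q) = Σ P(x) log₂(P(x)/Q(x))

Computing term by term:
  P(1)·log₂(P(1)/Q(1)) = (3/20)·log₂((3/20)/(17/20)) = -0.37538
  P(2)·log₂(P(2)/Q(2)) = (17/20)·log₂((17/20)/(3/20)) = 2.12713

D_KL(P||Q) = -0.37538 + 2.12713 = 1.75175 ≈ 1.7518 bits

D_KL(Q||P) = Σ Q(x) log₂(Q(x)/P(x))

Computing term by term:
  Q(1)·log₂(Q(1)/P(1)) = (17/20)·log₂((17/20)/(3/20)) = 2.12713
  Q(2)·log₂(Q(2)/P(2)) = (3/20)·log₂((3/20)/(17/20)) = -0.37538

D_KL(Q||P) = 2.12713 - 0.37538 = 1.75175 ≈ 1.7518 bits

These ARE equal here. Q is P with outcomes relabeled (Q(1) = P(2), Q(2) = P(1)) by a relabeling that is its own inverse, so the two sums contain exactly the same terms in a different order. This is a special case — KL divergence is not symmetric in general: D_KL(P||Q) ≠ D_KL(Q||P) for most P, Q.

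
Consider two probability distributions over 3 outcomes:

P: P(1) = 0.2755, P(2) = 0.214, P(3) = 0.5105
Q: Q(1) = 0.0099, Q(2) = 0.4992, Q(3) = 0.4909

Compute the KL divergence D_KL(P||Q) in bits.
1.0893 bits

D_KL(P||Q) = Σ P(x) log₂(P(x)/Q(x))

Computing term by term:
  P(1)·log₂(P(1)/Q(1)) = 0.2755·log₂(0.2755/0.0099) = 1.32198
  P(2)·log₂(P(2)/Q(2)) = 0.214·log₂(0.214/0.4992) = -0.26151
  P(3)·log₂(P(3)/Q(3)) = 0.5105·log₂(0.5105/0.4909) = 0.02883

D_KL(P||Q) = 1.32198 - 0.26151 + 0.02883 = 1.08930 ≈ 1.0893 bits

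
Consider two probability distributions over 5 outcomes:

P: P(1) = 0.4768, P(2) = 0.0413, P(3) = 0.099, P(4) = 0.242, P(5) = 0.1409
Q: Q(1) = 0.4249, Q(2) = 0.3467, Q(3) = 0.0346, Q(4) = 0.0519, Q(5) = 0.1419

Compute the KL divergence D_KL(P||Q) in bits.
0.6387 bits

D_KL(P||Q) = Σ P(x) log₂(P(x)/Q(x))

Computing term by term:
  P(1)·log₂(P(1)/Q(1)) = 0.4768·log₂(0.4768/0.4249) = 0.07927
  P(2)·log₂(P(2)/Q(2)) = 0.0413·log₂(0.0413/0.3467) = -0.12677
  P(3)·log₂(P(3)/Q(3)) = 0.099·log₂(0.099/0.0346) = 0.15015
  P(4)·log₂(P(4)/Q(4)) = 0.242·log₂(0.242/0.0519) = 0.53753
  P(5)·log₂(P(5)/Q(5)) = 0.1409·log₂(0.1409/0.1419) = -0.00144

D_KL(P||Q) = 0.07927 - 0.12677 + 0.15015 + 0.53753 - 0.00144 = 0.63874 ≈ 0.6387 bits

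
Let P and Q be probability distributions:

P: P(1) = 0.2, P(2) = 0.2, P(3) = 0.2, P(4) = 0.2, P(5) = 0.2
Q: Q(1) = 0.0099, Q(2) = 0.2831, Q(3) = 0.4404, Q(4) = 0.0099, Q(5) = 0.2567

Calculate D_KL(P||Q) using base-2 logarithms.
1.3345 bits

D_KL(P||Q) = Σ P(x) log₂(P(x)/Q(x))

Computing term by term:
  P(1)·log₂(P(1)/Q(1)) = 0.2·log₂(0.2/0.0099) = 0.86729
  P(2)·log₂(P(2)/Q(2)) = 0.2·log₂(0.2/0.2831) = -0.10026
  P(3)·log₂(P(3)/Q(3)) = 0.2·log₂(0.2/0.4404) = -0.22776
  P(4)·log₂(P(4)/Q(4)) = 0.2·log₂(0.2/0.0099) = 0.86729
  P(5)·log₂(P(5)/Q(5)) = 0.2·log₂(0.2/0.2567) = -0.07202

D_KL(P||Q) = 0.86729 - 0.10026 - 0.22776 + 0.86729 - 0.07202 = 1.33454 ≈ 1.3345 bits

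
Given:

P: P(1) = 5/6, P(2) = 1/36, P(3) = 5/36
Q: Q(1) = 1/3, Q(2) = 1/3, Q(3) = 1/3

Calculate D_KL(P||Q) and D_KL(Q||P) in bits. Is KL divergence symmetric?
D_KL(P||Q) = 0.8266 bits, D_KL(Q||P) = 1.1754 bits. No, KL divergence is not symmetric.

D_KL(P||Q) = Σ P(x) log₂(P(x)/Q(x))

Computing term by term:
  P(1)·log₂(P(1)/Q(1)) = (5/6)·log₂((5/6)/(1/3)) = 1.10161
  P(2)·log₂(P(2)/Q(2)) = (1/36)·log₂((1/36)/(1/3)) = -0.09958
  P(3)·log₂(P(3)/Q(3)) = (5/36)·log₂((5/36)/(1/3)) = -0.17542

D_KL(P||Q) = 1.10161 - 0.09958 - 0.17542 = 0.82661 ≈ 0.8266 bits

D_KL(Q||P) = Σ Q(x) log₂(Q(x)/P(x))

Computing term by term:
  Q(1)·log₂(Q(1)/P(1)) = (1/3)·log₂((1/3)/(5/6)) = -0.44064
  Q(2)·log₂(Q(2)/P(2)) = (1/3)·log₂((1/3)/(1/36)) = 1.19499
  Q(3)·log₂(Q(3)/P(3)) = (1/3)·log₂((1/3)/(5/36)) = 0.42101

D_KL(Q||P) = -0.44064 + 1.19499 + 0.42101 = 1.17536 ≈ 1.1754 bits

These are NOT equal (difference: 0.3488 bits). KL divergence is asymmetric: D_KL(P||Q) ≠ D_KL(Q||P) in general.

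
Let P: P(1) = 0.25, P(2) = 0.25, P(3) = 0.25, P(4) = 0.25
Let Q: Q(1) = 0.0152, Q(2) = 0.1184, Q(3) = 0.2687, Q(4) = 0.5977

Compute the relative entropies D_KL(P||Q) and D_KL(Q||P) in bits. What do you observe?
D_KL(P||Q) = 0.9391 bits, D_KL(Q||P) = 0.5905 bits. The two directions give different values (D_KL(P||Q) exceeds D_KL(Q||P) by 0.3486 bits): KL divergence is asymmetric.

D_KL(P||Q) = Σ P(x) log₂(P(x)/Q(x))

Computing term by term:
  P(1)·log₂(P(1)/Q(1)) = 0.25·log₂(0.25/0.0152) = 1.00995
  P(2)·log₂(P(2)/Q(2)) = 0.25·log₂(0.25/0.1184) = 0.26956
  P(3)·log₂(P(3)/Q(3)) = 0.25·log₂(0.25/0.2687) = -0.02602
  P(4)·log₂(P(4)/Q(4)) = 0.25·log₂(0.25/0.5977) = -0.31437

D_KL(P||Q) = 1.00995 + 0.26956 - 0.02602 - 0.31437 = 0.93912 ≈ 0.9391 bits

D_KL(Q||P) = Σ Q(x) log₂(Q(x)/P(x))

Computing term by term:
  Q(1)·log₂(Q(1)/P(1)) = 0.0152·log₂(0.0152/0.25) = -0.06140
  Q(2)·log₂(Q(2)/P(2)) = 0.1184·log₂(0.1184/0.25) = -0.12767
  Q(3)·log₂(Q(3)/P(3)) = 0.2687·log₂(0.2687/0.25) = 0.02796
  Q(4)·log₂(Q(4)/P(4)) = 0.5977·log₂(0.5977/0.25) = 0.75160

D_KL(Q||P) = -0.06140 - 0.12767 + 0.02796 + 0.75160 = 0.59049 ≈ 0.5905 bits

These are NOT equal (difference: 0.3486 bits). KL divergence is asymmetric: D_KL(P||Q) ≠ D_KL(Q||P) in general.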